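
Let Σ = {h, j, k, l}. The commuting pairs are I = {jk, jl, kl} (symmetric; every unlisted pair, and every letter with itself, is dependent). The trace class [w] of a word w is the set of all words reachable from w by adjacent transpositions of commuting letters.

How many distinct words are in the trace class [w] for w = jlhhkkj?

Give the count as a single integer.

piece 0:j — minimal
piece 1:l — minimal
piece 2:h rests on {0:j, 1:l}
piece 3:h rests on {2:h}
piece 4:k rests on {3:h}
piece 5:k rests on {4:k}
piece 6:j rests on {3:h}
minimal pieces: {0:j, 1:l}
ways to finish when only these pieces remain (= sum over removing one remaining piece with nothing left below it):
  1 left: {5}→1  {6}→1
  2 left: {4,5}→1  {5,6}→2
  3 left: {4,5,6}→3
  4 left: {3,4,5,6}→3
  5 left: {2,3,4,5,6}→3
  placing 0:j first → 3 extensions
  placing 1:l first → 3 extensions
total linear extensions = 6

6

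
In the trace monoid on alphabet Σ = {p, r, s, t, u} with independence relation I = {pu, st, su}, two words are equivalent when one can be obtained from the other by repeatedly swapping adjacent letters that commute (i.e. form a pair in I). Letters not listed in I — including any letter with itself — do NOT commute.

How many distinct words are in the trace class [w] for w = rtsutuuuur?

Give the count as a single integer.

8

drop 0:r onto floor
drop 1:t onto {0:r}
drop 2:s onto {0:r}
drop 3:u onto {1:t}
drop 4:t onto {3:u}
drop 5:u onto {4:t}
drop 6:u onto {5:u}
drop 7:u onto {6:u}
drop 8:u onto {7:u}
drop 9:r onto {2:s, 8:u}
ground layer = {0:r}
drop-orders for the pieces not yet dropped (sum over which currently-grounded one goes next):
  1 to go: {9} 1
  2 to go: {2,9} 1  {8,9} 1
  3 to go: {2,8,9} 2  {7,8,9} 1
  4 to go: {2,7,8,9} 3  {6,7,8,9} 1
  5 to go: {2,6,7,8,9} 4  {5,6,7,8,9} 1
  6 to go: {2,5,6,7,8,9} 5  {4,5,6,7,8,9} 1
  7 to go: {2,4,5,6,7,8,9} 6  {3,4,5,6,7,8,9} 1
  8 to go: {1,3,4,5,6,7,8,9} 1  {2,3,4,5,6,7,8,9} 7
  if 0:r drops first: 8 orders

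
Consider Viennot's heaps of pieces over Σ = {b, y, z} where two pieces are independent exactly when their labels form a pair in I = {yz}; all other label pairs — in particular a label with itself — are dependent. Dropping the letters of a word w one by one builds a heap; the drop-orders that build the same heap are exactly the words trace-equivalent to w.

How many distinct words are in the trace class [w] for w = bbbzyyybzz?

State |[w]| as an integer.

4

drop 0:b onto floor
drop 1:b onto {0:b}
drop 2:b onto {1:b}
drop 3:z onto {2:b}
drop 4:y onto {2:b}
drop 5:y onto {4:y}
drop 6:y onto {5:y}
drop 7:b onto {3:z, 6:y}
drop 8:z onto {7:b}
drop 9:z onto {8:z}
ground layer = {0:b}
drop-orders for the pieces not yet dropped (sum over which currently-grounded one goes next):
  1 to go: {9} 1
  2 to go: {8,9} 1
  3 to go: {7,8,9} 1
  4 to go: {3,7,8,9} 1  {6,7,8,9} 1
  5 to go: {3,6,7,8,9} 2  {5,6,7,8,9} 1
  6 to go: {3,5,6,7,8,9} 3  {4,5,6,7,8,9} 1
  7 to go: {3,4,5,6,7,8,9} 4
  8 to go: {2,3,4,5,6,7,8,9} 4
  if 0:b drops first: 4 orders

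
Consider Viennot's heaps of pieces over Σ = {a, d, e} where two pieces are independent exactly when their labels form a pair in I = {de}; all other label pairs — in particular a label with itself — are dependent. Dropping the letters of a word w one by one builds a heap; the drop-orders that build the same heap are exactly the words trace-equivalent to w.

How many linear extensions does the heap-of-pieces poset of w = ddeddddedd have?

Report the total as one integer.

45

drop 0:d onto floor
drop 1:d onto {0:d}
drop 2:e onto floor
drop 3:d onto {1:d}
drop 4:d onto {3:d}
drop 5:d onto {4:d}
drop 6:d onto {5:d}
drop 7:e onto {2:e}
drop 8:d onto {6:d}
drop 9:d onto {8:d}
ground layer = {0:d, 2:e}
drop-orders for the pieces not yet dropped (sum over which currently-grounded one goes next):
  1 to go: {7} 1  {9} 1
  2 to go: {2,7} 1  {7,9} 2  {8,9} 1
  3 to go: {2,7,9} 3  {6,8,9} 1  {7,8,9} 3
  4 to go: {2,7,8,9} 6  {5,6,8,9} 1  {6,7,8,9} 4
  5 to go: {2,6,7,8,9} 10  {4,5,6,8,9} 1  {5,6,7,8,9} 5
  6 to go: {2,5,6,7,8,9} 15  {3,4,5,6,8,9} 1  {4,5,6,7,8,9} 6
  7 to go: {1,3,4,5,6,8,9} 1  {2,4,5,6,7,8,9} 21  {3,4,5,6,7,8,9} 7
  8 to go: {0,1,3,4,5,6,8,9} 1  {1,3,4,5,6,7,8,9} 8  {2,3,4,5,6,7,8,9} 28
  if 0:d drops first: 36 orders
  if 2:e drops first: 9 orders
heap linearizations: 45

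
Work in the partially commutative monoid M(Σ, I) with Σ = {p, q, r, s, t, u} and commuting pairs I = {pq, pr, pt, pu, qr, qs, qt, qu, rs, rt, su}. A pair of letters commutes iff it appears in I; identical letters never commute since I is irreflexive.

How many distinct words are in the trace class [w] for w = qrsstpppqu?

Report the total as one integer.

2700

#0=q has no predecessor
#1=r has no predecessor
#2=s has no predecessor
#3=s depends on [2:s]
#4=t depends on [3:s]
#5=p depends on [3:s]
#6=p depends on [5:p]
#7=p depends on [6:p]
#8=q depends on [0:q]
#9=u depends on [1:r, 4:t]
sources: [0:q, 1:r, 2:s]
N(rest) = Σ N(rest − s) over sources s of rest; N(one piece) = 1:
  size 1 → [7]=1  [8]=1  [9]=1
  size 2 → [0,8]=1  [1,9]=1  [4,9]=1  [6,7]=1  [7,8]=2  [7,9]=2  [8,9]=2
  size 3 → [0,7,8]=3  [0,8,9]=3  [1,4,9]=2  [1,7,9]=3  [1,8,9]=3  [4,7,9]=3  [4,8,9]=3  [5,6,7]=1  [6,7,8]=3  [6,7,9]=3  [7,8,9]=6
  size 4 → [0,1,8,9]=6  [0,4,8,9]=6  [0,6,7,8]=6  [0,7,8,9]=12  [1,4,7,9]=8  [1,4,8,9]=8  [1,6,7,9]=6  [1,7,8,9]=12  [4,6,7,9]=6  [4,7,8,9]=12  [5,6,7,8]=4  [5,6,7,9]=4  [6,7,8,9]=12
  size 5 → [0,1,4,8,9]=20  [0,1,7,8,9]=30  [0,4,7,8,9]=30  [0,5,6,7,8]=10  [0,6,7,8,9]=30  [1,4,6,7,9]=20  [1,4,7,8,9]=40  [1,5,6,7,9]=10  [1,6,7,8,9]=30  [4,5,6,7,9]=10  [4,6,7,8,9]=30  [5,6,7,8,9]=20
  size 6 → [0,1,4,7,8,9]=120  [0,1,6,7,8,9]=90  [0,4,6,7,8,9]=90  [0,5,6,7,8,9]=60  [1,4,5,6,7,9]=40  [1,4,6,7,8,9]=120  [1,5,6,7,8,9]=60  [3,4,5,6,7,9]=10  [4,5,6,7,8,9]=60
  size 7 → [0,1,4,6,7,8,9]=420  [0,1,5,6,7,8,9]=210  [0,4,5,6,7,8,9]=210  [1,3,4,5,6,7,9]=50  [1,4,5,6,7,8,9]=280  [2,3,4,5,6,7,9]=10  [3,4,5,6,7,8,9]=70
  size 8 → [0,1,4,5,6,7,8,9]=1120  [0,3,4,5,6,7,8,9]=280  [1,2,3,4,5,6,7,9]=60  [1,3,4,5,6,7,8,9]=400  [2,3,4,5,6,7,8,9]=80
  first=0(q) contributes 540
  first=1(r) contributes 360
  first=2(s) contributes 1800
|[w]| = 2700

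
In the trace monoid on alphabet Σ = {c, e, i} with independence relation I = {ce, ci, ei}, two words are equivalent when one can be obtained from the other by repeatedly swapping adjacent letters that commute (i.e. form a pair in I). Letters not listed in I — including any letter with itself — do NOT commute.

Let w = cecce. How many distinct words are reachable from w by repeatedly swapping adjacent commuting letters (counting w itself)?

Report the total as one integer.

drop 0:c onto floor
drop 1:e onto floor
drop 2:c onto {0:c}
drop 3:c onto {2:c}
drop 4:e onto {1:e}
ground layer = {0:c, 1:e}
drop-orders for the pieces not yet dropped (sum over which currently-grounded one goes next):
  1 to go: {3} 1  {4} 1
  2 to go: {1,4} 1  {2,3} 1  {3,4} 2
  3 to go: {0,2,3} 1  {1,3,4} 3  {2,3,4} 3
  if 0:c drops first: 6 orders
  if 1:e drops first: 4 orders
heap linearizations: 10

10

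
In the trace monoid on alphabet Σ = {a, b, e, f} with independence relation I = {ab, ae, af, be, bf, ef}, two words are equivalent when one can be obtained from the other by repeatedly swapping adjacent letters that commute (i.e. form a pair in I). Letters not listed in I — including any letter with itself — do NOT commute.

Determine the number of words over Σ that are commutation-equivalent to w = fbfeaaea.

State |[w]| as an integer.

1680

#0=f has no predecessor
#1=b has no predecessor
#2=f depends on [0:f]
#3=e has no predecessor
#4=a has no predecessor
#5=a depends on [4:a]
#6=e depends on [3:e]
#7=a depends on [5:a]
sources: [0:f, 1:b, 3:e, 4:a]
N(rest) = Σ N(rest − s) over sources s of rest; N(one piece) = 1:
  size 1 → [1]=1  [2]=1  [6]=1  [7]=1
  size 2 → [0,2]=1  [1,2]=2  [1,6]=2  [1,7]=2  [2,6]=2  [2,7]=2  [3,6]=1  [5,7]=1  [6,7]=2
  size 3 → [0,1,2]=3  [0,2,6]=3  [0,2,7]=3  [1,2,6]=6  [1,2,7]=6  [1,3,6]=3  [1,5,7]=3  [1,6,7]=6  [2,3,6]=3  [2,5,7]=3  [2,6,7]=6  [3,6,7]=3  [4,5,7]=1  [5,6,7]=3
  size 4 → [0,1,2,6]=12  [0,1,2,7]=12  [0,2,3,6]=6  [0,2,5,7]=6  [0,2,6,7]=12  [1,2,3,6]=12  [1,2,5,7]=12  [1,2,6,7]=24  [1,3,6,7]=12  [1,4,5,7]=4  [1,5,6,7]=12  [2,3,6,7]=12  [2,4,5,7]=4  [2,5,6,7]=12  [3,5,6,7]=6  [4,5,6,7]=4
  size 5 → [0,1,2,3,6]=30  [0,1,2,5,7]=30  [0,1,2,6,7]=60  [0,2,3,6,7]=30  [0,2,4,5,7]=10  [0,2,5,6,7]=30  [1,2,3,6,7]=60  [1,2,4,5,7]=20  [1,2,5,6,7]=60  [1,3,5,6,7]=30  [1,4,5,6,7]=20  [2,3,5,6,7]=30  [2,4,5,6,7]=20  [3,4,5,6,7]=10
  size 6 → [0,1,2,3,6,7]=180  [0,1,2,4,5,7]=60  [0,1,2,5,6,7]=180  [0,2,3,5,6,7]=90  [0,2,4,5,6,7]=60  [1,2,3,5,6,7]=180  [1,2,4,5,6,7]=120  [1,3,4,5,6,7]=60  [2,3,4,5,6,7]=60
  first=0(f) contributes 420
  first=1(b) contributes 210
  first=3(e) contributes 420
  first=4(a) contributes 630
|[w]| = 1680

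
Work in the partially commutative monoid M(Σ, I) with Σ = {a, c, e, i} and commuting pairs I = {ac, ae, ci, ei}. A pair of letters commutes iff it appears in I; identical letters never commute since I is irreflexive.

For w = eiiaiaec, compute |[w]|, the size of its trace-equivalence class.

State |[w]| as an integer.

drop 0:e onto floor
drop 1:i onto floor
drop 2:i onto {1:i}
drop 3:a onto {2:i}
drop 4:i onto {3:a}
drop 5:a onto {4:i}
drop 6:e onto {0:e}
drop 7:c onto {6:e}
ground layer = {0:e, 1:i}
drop-orders for the pieces not yet dropped (sum over which currently-grounded one goes next):
  1 to go: {5} 1  {7} 1
  2 to go: {4,5} 1  {5,7} 2  {6,7} 1
  3 to go: {0,6,7} 1  {3,4,5} 1  {4,5,7} 3  {5,6,7} 3
  4 to go: {0,5,6,7} 4  {2,3,4,5} 1  {3,4,5,7} 4  {4,5,6,7} 6
  5 to go: {0,4,5,6,7} 10  {1,2,3,4,5} 1  {2,3,4,5,7} 5  {3,4,5,6,7} 10
  6 to go: {0,3,4,5,6,7} 20  {1,2,3,4,5,7} 6  {2,3,4,5,6,7} 15
  if 0:e drops first: 21 orders
  if 1:i drops first: 35 orders
heap linearizations: 56

56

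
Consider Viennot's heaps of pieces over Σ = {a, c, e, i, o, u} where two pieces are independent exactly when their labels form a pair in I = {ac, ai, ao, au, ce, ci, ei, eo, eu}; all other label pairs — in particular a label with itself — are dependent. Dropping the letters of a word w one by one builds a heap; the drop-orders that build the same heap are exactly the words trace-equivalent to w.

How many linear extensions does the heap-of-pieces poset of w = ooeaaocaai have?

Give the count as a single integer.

504

piece 0:o — minimal
piece 1:o rests on {0:o}
piece 2:e — minimal
piece 3:a rests on {2:e}
piece 4:a rests on {3:a}
piece 5:o rests on {1:o}
piece 6:c rests on {5:o}
piece 7:a rests on {4:a}
piece 8:a rests on {7:a}
piece 9:i rests on {5:o}
minimal pieces: {0:o, 2:e}
ways to finish when only these pieces remain (= sum over removing one remaining piece with nothing left below it):
  1 left: {6}→1  {8}→1  {9}→1
  2 left: {6,8}→2  {6,9}→2  {7,8}→1  {8,9}→2
  3 left: {4,7,8}→1  {5,6,9}→2  {6,7,8}→3  {6,8,9}→6  {7,8,9}→3
  4 left: {1,5,6,9}→2  {3,4,7,8}→1  {4,6,7,8}→4  {4,7,8,9}→4  {5,6,8,9}→8  {6,7,8,9}→12
  5 left: {0,1,5,6,9}→2  {1,5,6,8,9}→10  {2,3,4,7,8}→1  {3,4,6,7,8}→5  {3,4,7,8,9}→5  {4,6,7,8,9}→20  {5,6,7,8,9}→20
  6 left: {0,1,5,6,8,9}→12  {1,5,6,7,8,9}→30  {2,3,4,6,7,8}→6  {2,3,4,7,8,9}→6  {3,4,6,7,8,9}→30  {4,5,6,7,8,9}→40
  7 left: {0,1,5,6,7,8,9}→42  {1,4,5,6,7,8,9}→70  {2,3,4,6,7,8,9}→42  {3,4,5,6,7,8,9}→70
  8 left: {0,1,4,5,6,7,8,9}→112  {1,3,4,5,6,7,8,9}→140  {2,3,4,5,6,7,8,9}→112
  placing 0:o first → 252 extensions
  placing 2:e first → 252 extensions
total linear extensions = 504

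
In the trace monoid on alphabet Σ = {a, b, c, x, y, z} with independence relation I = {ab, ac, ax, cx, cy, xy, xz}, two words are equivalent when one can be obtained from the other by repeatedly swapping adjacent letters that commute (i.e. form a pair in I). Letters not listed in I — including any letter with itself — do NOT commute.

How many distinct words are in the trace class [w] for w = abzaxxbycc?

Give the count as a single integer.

102

0(a) covers ∅
1(b) covers ∅
2(z) covers 0:a, 1:b
3(a) covers 2:z
4(x) covers 1:b
5(x) covers 4:x
6(b) covers 2:z, 5:x
7(y) covers 3:a, 6:b
8(c) covers 6:b
9(c) covers 8:c
floor of heap: 0:a, 1:b
completions by unplaced set U, small U first (add the entries for U minus each lowest piece of U):
  |U|=1: {7}:1  {9}:1
  |U|=2: {3,7}:1  {7,9}:2  {8,9}:1
  |U|=3: {3,7,9}:3  {7,8,9}:3
  |U|=4: {3,7,8,9}:6  {6,7,8,9}:3
  |U|=5: {3,6,7,8,9}:9  {5,6,7,8,9}:3
  |U|=6: {2,3,6,7,8,9}:9  {3,5,6,7,8,9}:12  {4,5,6,7,8,9}:3
  |U|=7: {0,2,3,6,7,8,9}:9  {2,3,5,6,7,8,9}:21  {3,4,5,6,7,8,9}:15
  |U|=8: {0,2,3,5,6,7,8,9}:30  {2,3,4,5,6,7,8,9}:36
  start at 0(a): 36
  start at 1(b): 66
sum over floor = 102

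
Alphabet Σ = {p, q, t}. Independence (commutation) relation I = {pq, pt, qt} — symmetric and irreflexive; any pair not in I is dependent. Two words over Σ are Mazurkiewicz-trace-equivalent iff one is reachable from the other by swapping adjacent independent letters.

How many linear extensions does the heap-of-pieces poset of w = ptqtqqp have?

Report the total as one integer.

piece 0:p — minimal
piece 1:t — minimal
piece 2:q — minimal
piece 3:t rests on {1:t}
piece 4:q rests on {2:q}
piece 5:q rests on {4:q}
piece 6:p rests on {0:p}
minimal pieces: {0:p, 1:t, 2:q}
ways to finish when only these pieces remain (= sum over removing one remaining piece with nothing left below it):
  1 left: {3}→1  {5}→1  {6}→1
  2 left: {0,6}→1  {1,3}→1  {3,5}→2  {3,6}→2  {4,5}→1  {5,6}→2
  3 left: {0,3,6}→3  {0,5,6}→3  {1,3,5}→3  {1,3,6}→3  {2,4,5}→1  {3,4,5}→3  {3,5,6}→6  {4,5,6}→3
  4 left: {0,1,3,6}→6  {0,3,5,6}→12  {0,4,5,6}→6  {1,3,4,5}→6  {1,3,5,6}→12  {2,3,4,5}→4  {2,4,5,6}→4  {3,4,5,6}→12
  5 left: {0,1,3,5,6}→30  {0,2,4,5,6}→10  {0,3,4,5,6}→30  {1,2,3,4,5}→10  {1,3,4,5,6}→30  {2,3,4,5,6}→20
  placing 0:p first → 60 extensions
  placing 1:t first → 60 extensions
  placing 2:q first → 90 extensions
total linear extensions = 210

210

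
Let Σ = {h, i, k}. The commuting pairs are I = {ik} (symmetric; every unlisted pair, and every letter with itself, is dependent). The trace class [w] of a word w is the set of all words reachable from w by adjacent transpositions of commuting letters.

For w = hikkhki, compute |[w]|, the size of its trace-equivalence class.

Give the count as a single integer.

6

0(h) covers ∅
1(i) covers 0:h
2(k) covers 0:h
3(k) covers 2:k
4(h) covers 1:i, 3:k
5(k) covers 4:h
6(i) covers 4:h
floor of heap: 0:h
completions by unplaced set U, small U first (add the entries for U minus each lowest piece of U):
  |U|=1: {5}:1  {6}:1
  |U|=2: {5,6}:2
  |U|=3: {4,5,6}:2
  |U|=4: {1,4,5,6}:2  {3,4,5,6}:2
  |U|=5: {1,3,4,5,6}:4  {2,3,4,5,6}:2
  start at 0(h): 6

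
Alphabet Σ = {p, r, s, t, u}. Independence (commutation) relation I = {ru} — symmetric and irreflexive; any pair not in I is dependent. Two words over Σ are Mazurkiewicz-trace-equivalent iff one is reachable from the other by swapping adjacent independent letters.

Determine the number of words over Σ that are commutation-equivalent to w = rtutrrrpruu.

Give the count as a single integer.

3

0(r) covers ∅
1(t) covers 0:r
2(u) covers 1:t
3(t) covers 2:u
4(r) covers 3:t
5(r) covers 4:r
6(r) covers 5:r
7(p) covers 6:r
8(r) covers 7:p
9(u) covers 7:p
10(u) covers 9:u
floor of heap: 0:r
completions by unplaced set U, small U first (add the entries for U minus each lowest piece of U):
  |U|=1: {8}:1  {10}:1
  |U|=2: {8,10}:2  {9,10}:1
  |U|=3: {8,9,10}:3
  |U|=4: {7,8,9,10}:3
  |U|=5: {6,7,8,9,10}:3
  |U|=6: {5,6,7,8,9,10}:3
  |U|=7: {4,5,6,7,8,9,10}:3
  |U|=8: {3,4,5,6,7,8,9,10}:3
  |U|=9: {2,3,4,5,6,7,8,9,10}:3
  start at 0(r): 3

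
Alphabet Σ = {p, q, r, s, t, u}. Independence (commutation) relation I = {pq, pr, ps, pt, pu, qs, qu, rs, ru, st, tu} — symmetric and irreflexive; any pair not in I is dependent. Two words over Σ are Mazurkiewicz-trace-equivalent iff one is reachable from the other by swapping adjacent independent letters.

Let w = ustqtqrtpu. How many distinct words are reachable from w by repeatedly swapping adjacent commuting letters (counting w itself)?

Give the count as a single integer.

840

drop 0:u onto floor
drop 1:s onto {0:u}
drop 2:t onto floor
drop 3:q onto {2:t}
drop 4:t onto {3:q}
drop 5:q onto {4:t}
drop 6:r onto {5:q}
drop 7:t onto {6:r}
drop 8:p onto floor
drop 9:u onto {1:s}
ground layer = {0:u, 2:t, 8:p}
drop-orders for the pieces not yet dropped (sum over which currently-grounded one goes next):
  1 to go: {7} 1  {8} 1  {9} 1
  2 to go: {1,9} 1  {6,7} 1  {7,8} 2  {7,9} 2  {8,9} 2
  3 to go: {0,1,9} 1  {1,7,9} 3  {1,8,9} 3  {5,6,7} 1  {6,7,8} 3  {6,7,9} 3  {7,8,9} 6
  4 to go: {0,1,7,9} 4  {0,1,8,9} 4  {1,6,7,9} 6  {1,7,8,9} 12  {4,5,6,7} 1  {5,6,7,8} 4  {5,6,7,9} 4  {6,7,8,9} 12
  5 to go: {0,1,6,7,9} 10  {0,1,7,8,9} 20  {1,5,6,7,9} 10  {1,6,7,8,9} 30  {3,4,5,6,7} 1  {4,5,6,7,8} 5  {4,5,6,7,9} 5  {5,6,7,8,9} 20
  6 to go: {0,1,5,6,7,9} 20  {0,1,6,7,8,9} 60  {1,4,5,6,7,9} 15  {1,5,6,7,8,9} 60  {2,3,4,5,6,7} 1  {3,4,5,6,7,8} 6  {3,4,5,6,7,9} 6  {4,5,6,7,8,9} 30
  7 to go: {0,1,4,5,6,7,9} 35  {0,1,5,6,7,8,9} 140  {1,3,4,5,6,7,9} 21  {1,4,5,6,7,8,9} 105  {2,3,4,5,6,7,8} 7  {2,3,4,5,6,7,9} 7  {3,4,5,6,7,8,9} 42
  8 to go: {0,1,3,4,5,6,7,9} 56  {0,1,4,5,6,7,8,9} 280  {1,2,3,4,5,6,7,9} 28  {1,3,4,5,6,7,8,9} 168  {2,3,4,5,6,7,8,9} 56
  if 0:u drops first: 252 orders
  if 2:t drops first: 504 orders
  if 8:p drops first: 84 orders
heap linearizations: 840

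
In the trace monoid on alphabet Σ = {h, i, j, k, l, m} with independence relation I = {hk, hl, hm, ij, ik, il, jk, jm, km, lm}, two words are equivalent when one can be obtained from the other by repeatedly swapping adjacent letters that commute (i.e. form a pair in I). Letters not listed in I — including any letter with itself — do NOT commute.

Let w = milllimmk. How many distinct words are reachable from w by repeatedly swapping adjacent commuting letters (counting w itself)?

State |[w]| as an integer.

drop 0:m onto floor
drop 1:i onto {0:m}
drop 2:l onto floor
drop 3:l onto {2:l}
drop 4:l onto {3:l}
drop 5:i onto {1:i}
drop 6:m onto {5:i}
drop 7:m onto {6:m}
drop 8:k onto {4:l}
ground layer = {0:m, 2:l}
drop-orders for the pieces not yet dropped (sum over which currently-grounded one goes next):
  1 to go: {7} 1  {8} 1
  2 to go: {4,8} 1  {6,7} 1  {7,8} 2
  3 to go: {3,4,8} 1  {4,7,8} 3  {5,6,7} 1  {6,7,8} 3
  4 to go: {1,5,6,7} 1  {2,3,4,8} 1  {3,4,7,8} 4  {4,6,7,8} 6  {5,6,7,8} 4
  5 to go: {0,1,5,6,7} 1  {1,5,6,7,8} 5  {2,3,4,7,8} 5  {3,4,6,7,8} 10  {4,5,6,7,8} 10
  6 to go: {0,1,5,6,7,8} 6  {1,4,5,6,7,8} 15  {2,3,4,6,7,8} 15  {3,4,5,6,7,8} 20
  7 to go: {0,1,4,5,6,7,8} 21  {1,3,4,5,6,7,8} 35  {2,3,4,5,6,7,8} 35
  if 0:m drops first: 70 orders
  if 2:l drops first: 56 orders
heap linearizations: 126

126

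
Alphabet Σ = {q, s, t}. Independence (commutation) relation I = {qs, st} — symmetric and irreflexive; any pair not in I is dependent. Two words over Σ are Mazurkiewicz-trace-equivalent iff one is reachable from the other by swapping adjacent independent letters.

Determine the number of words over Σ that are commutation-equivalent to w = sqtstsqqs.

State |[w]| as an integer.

126

#0=s has no predecessor
#1=q has no predecessor
#2=t depends on [1:q]
#3=s depends on [0:s]
#4=t depends on [2:t]
#5=s depends on [3:s]
#6=q depends on [4:t]
#7=q depends on [6:q]
#8=s depends on [5:s]
sources: [0:s, 1:q]
N(rest) = Σ N(rest − s) over sources s of rest; N(one piece) = 1:
  size 1 → [7]=1  [8]=1
  size 2 → [5,8]=1  [6,7]=1  [7,8]=2
  size 3 → [3,5,8]=1  [4,6,7]=1  [5,7,8]=3  [6,7,8]=3
  size 4 → [0,3,5,8]=1  [2,4,6,7]=1  [3,5,7,8]=4  [4,6,7,8]=4  [5,6,7,8]=6
  size 5 → [0,3,5,7,8]=5  [1,2,4,6,7]=1  [2,4,6,7,8]=5  [3,5,6,7,8]=10  [4,5,6,7,8]=10
  size 6 → [0,3,5,6,7,8]=15  [1,2,4,6,7,8]=6  [2,4,5,6,7,8]=15  [3,4,5,6,7,8]=20
  size 7 → [0,3,4,5,6,7,8]=35  [1,2,4,5,6,7,8]=21  [2,3,4,5,6,7,8]=35
  first=0(s) contributes 56
  first=1(q) contributes 70
|[w]| = 126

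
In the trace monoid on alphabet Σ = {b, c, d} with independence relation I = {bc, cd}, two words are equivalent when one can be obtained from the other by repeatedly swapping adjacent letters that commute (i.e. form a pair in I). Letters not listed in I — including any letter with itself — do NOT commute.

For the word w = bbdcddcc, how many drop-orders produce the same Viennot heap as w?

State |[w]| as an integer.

56

drop 0:b onto floor
drop 1:b onto {0:b}
drop 2:d onto {1:b}
drop 3:c onto floor
drop 4:d onto {2:d}
drop 5:d onto {4:d}
drop 6:c onto {3:c}
drop 7:c onto {6:c}
ground layer = {0:b, 3:c}
drop-orders for the pieces not yet dropped (sum over which currently-grounded one goes next):
  1 to go: {5} 1  {7} 1
  2 to go: {4,5} 1  {5,7} 2  {6,7} 1
  3 to go: {2,4,5} 1  {3,6,7} 1  {4,5,7} 3  {5,6,7} 3
  4 to go: {1,2,4,5} 1  {2,4,5,7} 4  {3,5,6,7} 4  {4,5,6,7} 6
  5 to go: {0,1,2,4,5} 1  {1,2,4,5,7} 5  {2,4,5,6,7} 10  {3,4,5,6,7} 10
  6 to go: {0,1,2,4,5,7} 6  {1,2,4,5,6,7} 15  {2,3,4,5,6,7} 20
  if 0:b drops first: 35 orders
  if 3:c drops first: 21 orders
heap linearizations: 56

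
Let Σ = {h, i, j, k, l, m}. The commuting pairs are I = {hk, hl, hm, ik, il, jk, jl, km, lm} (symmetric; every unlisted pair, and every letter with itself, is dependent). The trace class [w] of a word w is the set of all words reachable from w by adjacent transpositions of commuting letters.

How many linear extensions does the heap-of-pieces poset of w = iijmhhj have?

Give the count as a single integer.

3

0(i) covers ∅
1(i) covers 0:i
2(j) covers 1:i
3(m) covers 2:j
4(h) covers 2:j
5(h) covers 4:h
6(j) covers 3:m, 5:h
floor of heap: 0:i
completions by unplaced set U, small U first (add the entries for U minus each lowest piece of U):
  |U|=1: {6}:1
  |U|=2: {3,6}:1  {5,6}:1
  |U|=3: {3,5,6}:2  {4,5,6}:1
  |U|=4: {3,4,5,6}:3
  |U|=5: {2,3,4,5,6}:3
  start at 0(i): 3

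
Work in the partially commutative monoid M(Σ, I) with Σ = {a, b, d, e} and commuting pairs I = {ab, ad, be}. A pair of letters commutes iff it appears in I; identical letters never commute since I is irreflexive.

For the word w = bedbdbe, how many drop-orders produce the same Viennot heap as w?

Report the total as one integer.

0(b) covers ∅
1(e) covers ∅
2(d) covers 0:b, 1:e
3(b) covers 2:d
4(d) covers 3:b
5(b) covers 4:d
6(e) covers 4:d
floor of heap: 0:b, 1:e
completions by unplaced set U, small U first (add the entries for U minus each lowest piece of U):
  |U|=1: {5}:1  {6}:1
  |U|=2: {5,6}:2
  |U|=3: {4,5,6}:2
  |U|=4: {3,4,5,6}:2
  |U|=5: {2,3,4,5,6}:2
  start at 0(b): 2
  start at 1(e): 2
sum over floor = 4

4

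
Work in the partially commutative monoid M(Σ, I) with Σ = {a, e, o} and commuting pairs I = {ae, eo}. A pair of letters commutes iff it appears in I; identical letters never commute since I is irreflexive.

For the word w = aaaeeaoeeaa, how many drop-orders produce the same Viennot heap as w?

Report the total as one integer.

330

drop 0:a onto floor
drop 1:a onto {0:a}
drop 2:a onto {1:a}
drop 3:e onto floor
drop 4:e onto {3:e}
drop 5:a onto {2:a}
drop 6:o onto {5:a}
drop 7:e onto {4:e}
drop 8:e onto {7:e}
drop 9:a onto {6:o}
drop 10:a onto {9:a}
ground layer = {0:a, 3:e}
drop-orders for the pieces not yet dropped (sum over which currently-grounded one goes next):
  1 to go: {8} 1  {10} 1
  2 to go: {7,8} 1  {8,10} 2  {9,10} 1
  3 to go: {4,7,8} 1  {6,9,10} 1  {7,8,10} 3  {8,9,10} 3
  4 to go: {3,4,7,8} 1  {4,7,8,10} 4  {5,6,9,10} 1  {6,8,9,10} 4  {7,8,9,10} 6
  5 to go: {2,5,6,9,10} 1  {3,4,7,8,10} 5  {4,7,8,9,10} 10  {5,6,8,9,10} 5  {6,7,8,9,10} 10
  6 to go: {1,2,5,6,9,10} 1  {2,5,6,8,9,10} 6  {3,4,7,8,9,10} 15  {4,6,7,8,9,10} 20  {5,6,7,8,9,10} 15
  7 to go: {0,1,2,5,6,9,10} 1  {1,2,5,6,8,9,10} 7  {2,5,6,7,8,9,10} 21  {3,4,6,7,8,9,10} 35  {4,5,6,7,8,9,10} 35
  8 to go: {0,1,2,5,6,8,9,10} 8  {1,2,5,6,7,8,9,10} 28  {2,4,5,6,7,8,9,10} 56  {3,4,5,6,7,8,9,10} 70
  9 to go: {0,1,2,5,6,7,8,9,10} 36  {1,2,4,5,6,7,8,9,10} 84  {2,3,4,5,6,7,8,9,10} 126
  if 0:a drops first: 210 orders
  if 3:e drops first: 120 orders
heap linearizations: 330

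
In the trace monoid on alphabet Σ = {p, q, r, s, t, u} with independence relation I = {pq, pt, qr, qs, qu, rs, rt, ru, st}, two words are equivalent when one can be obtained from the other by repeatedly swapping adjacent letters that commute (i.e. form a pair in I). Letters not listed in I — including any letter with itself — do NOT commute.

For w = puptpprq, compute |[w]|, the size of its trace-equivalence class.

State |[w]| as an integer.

15

0(p) covers ∅
1(u) covers 0:p
2(p) covers 1:u
3(t) covers 1:u
4(p) covers 2:p
5(p) covers 4:p
6(r) covers 5:p
7(q) covers 3:t
floor of heap: 0:p
completions by unplaced set U, small U first (add the entries for U minus each lowest piece of U):
  |U|=1: {6}:1  {7}:1
  |U|=2: {3,7}:1  {5,6}:1  {6,7}:2
  |U|=3: {3,6,7}:3  {4,5,6}:1  {5,6,7}:3
  |U|=4: {2,4,5,6}:1  {3,5,6,7}:6  {4,5,6,7}:4
  |U|=5: {2,4,5,6,7}:5  {3,4,5,6,7}:10
  |U|=6: {2,3,4,5,6,7}:15
  start at 0(p): 15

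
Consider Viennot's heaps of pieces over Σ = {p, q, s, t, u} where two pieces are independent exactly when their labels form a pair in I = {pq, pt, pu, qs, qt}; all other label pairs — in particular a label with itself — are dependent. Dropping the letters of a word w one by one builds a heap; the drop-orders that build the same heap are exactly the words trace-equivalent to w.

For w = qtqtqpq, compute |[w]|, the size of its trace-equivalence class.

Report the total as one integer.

#0=q has no predecessor
#1=t has no predecessor
#2=q depends on [0:q]
#3=t depends on [1:t]
#4=q depends on [2:q]
#5=p has no predecessor
#6=q depends on [4:q]
sources: [0:q, 1:t, 5:p]
N(rest) = Σ N(rest − s) over sources s of rest; N(one piece) = 1:
  size 1 → [3]=1  [5]=1  [6]=1
  size 2 → [1,3]=1  [3,5]=2  [3,6]=2  [4,6]=1  [5,6]=2
  size 3 → [1,3,5]=3  [1,3,6]=3  [2,4,6]=1  [3,4,6]=3  [3,5,6]=6  [4,5,6]=3
  size 4 → [0,2,4,6]=1  [1,3,4,6]=6  [1,3,5,6]=12  [2,3,4,6]=4  [2,4,5,6]=4  [3,4,5,6]=12
  size 5 → [0,2,3,4,6]=5  [0,2,4,5,6]=5  [1,2,3,4,6]=10  [1,3,4,5,6]=30  [2,3,4,5,6]=20
  first=0(q) contributes 60
  first=1(t) contributes 30
  first=5(p) contributes 15
|[w]| = 105

105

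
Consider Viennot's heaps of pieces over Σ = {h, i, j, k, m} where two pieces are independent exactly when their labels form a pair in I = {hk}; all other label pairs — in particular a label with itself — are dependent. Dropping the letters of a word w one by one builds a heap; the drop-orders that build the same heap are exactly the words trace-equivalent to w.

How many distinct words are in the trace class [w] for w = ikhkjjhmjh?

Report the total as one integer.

piece 0:i — minimal
piece 1:k rests on {0:i}
piece 2:h rests on {0:i}
piece 3:k rests on {1:k}
piece 4:j rests on {2:h, 3:k}
piece 5:j rests on {4:j}
piece 6:h rests on {5:j}
piece 7:m rests on {6:h}
piece 8:j rests on {7:m}
piece 9:h rests on {8:j}
minimal pieces: {0:i}
ways to finish when only these pieces remain (= sum over removing one remaining piece with nothing left below it):
  1 left: {9}→1
  2 left: {8,9}→1
  3 left: {7,8,9}→1
  4 left: {6,7,8,9}→1
  5 left: {5,6,7,8,9}→1
  6 left: {4,5,6,7,8,9}→1
  7 left: {2,4,5,6,7,8,9}→1  {3,4,5,6,7,8,9}→1
  8 left: {1,3,4,5,6,7,8,9}→1  {2,3,4,5,6,7,8,9}→2
  placing 0:i first → 3 extensions

3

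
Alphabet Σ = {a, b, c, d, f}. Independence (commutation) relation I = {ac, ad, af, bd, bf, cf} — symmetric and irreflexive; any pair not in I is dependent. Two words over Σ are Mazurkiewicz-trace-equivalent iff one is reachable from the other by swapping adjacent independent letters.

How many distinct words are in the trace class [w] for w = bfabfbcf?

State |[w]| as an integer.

56

#0=b has no predecessor
#1=f has no predecessor
#2=a depends on [0:b]
#3=b depends on [2:a]
#4=f depends on [1:f]
#5=b depends on [3:b]
#6=c depends on [5:b]
#7=f depends on [4:f]
sources: [0:b, 1:f]
N(rest) = Σ N(rest − s) over sources s of rest; N(one piece) = 1:
  size 1 → [6]=1  [7]=1
  size 2 → [4,7]=1  [5,6]=1  [6,7]=2
  size 3 → [1,4,7]=1  [3,5,6]=1  [4,6,7]=3  [5,6,7]=3
  size 4 → [1,4,6,7]=4  [2,3,5,6]=1  [3,5,6,7]=4  [4,5,6,7]=6
  size 5 → [0,2,3,5,6]=1  [1,4,5,6,7]=10  [2,3,5,6,7]=5  [3,4,5,6,7]=10
  size 6 → [0,2,3,5,6,7]=6  [1,3,4,5,6,7]=20  [2,3,4,5,6,7]=15
  first=0(b) contributes 35
  first=1(f) contributes 21
|[w]| = 56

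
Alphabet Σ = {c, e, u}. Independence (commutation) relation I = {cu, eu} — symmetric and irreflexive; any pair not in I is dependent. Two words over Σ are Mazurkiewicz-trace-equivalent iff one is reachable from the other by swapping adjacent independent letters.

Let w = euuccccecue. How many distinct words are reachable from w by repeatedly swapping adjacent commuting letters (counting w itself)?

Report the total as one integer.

165

0(e) covers ∅
1(u) covers ∅
2(u) covers 1:u
3(c) covers 0:e
4(c) covers 3:c
5(c) covers 4:c
6(c) covers 5:c
7(e) covers 6:c
8(c) covers 7:e
9(u) covers 2:u
10(e) covers 8:c
floor of heap: 0:e, 1:u
completions by unplaced set U, small U first (add the entries for U minus each lowest piece of U):
  |U|=1: {9}:1  {10}:1
  |U|=2: {2,9}:1  {8,10}:1  {9,10}:2
  |U|=3: {1,2,9}:1  {2,9,10}:3  {7,8,10}:1  {8,9,10}:3
  |U|=4: {1,2,9,10}:4  {2,8,9,10}:6  {6,7,8,10}:1  {7,8,9,10}:4
  |U|=5: {1,2,8,9,10}:10  {2,7,8,9,10}:10  {5,6,7,8,10}:1  {6,7,8,9,10}:5
  |U|=6: {1,2,7,8,9,10}:20  {2,6,7,8,9,10}:15  {4,5,6,7,8,10}:1  {5,6,7,8,9,10}:6
  |U|=7: {1,2,6,7,8,9,10}:35  {2,5,6,7,8,9,10}:21  {3,4,5,6,7,8,10}:1  {4,5,6,7,8,9,10}:7
  |U|=8: {0,3,4,5,6,7,8,10}:1  {1,2,5,6,7,8,9,10}:56  {2,4,5,6,7,8,9,10}:28  {3,4,5,6,7,8,9,10}:8
  |U|=9: {0,3,4,5,6,7,8,9,10}:9  {1,2,4,5,6,7,8,9,10}:84  {2,3,4,5,6,7,8,9,10}:36
  start at 0(e): 120
  start at 1(u): 45
sum over floor = 165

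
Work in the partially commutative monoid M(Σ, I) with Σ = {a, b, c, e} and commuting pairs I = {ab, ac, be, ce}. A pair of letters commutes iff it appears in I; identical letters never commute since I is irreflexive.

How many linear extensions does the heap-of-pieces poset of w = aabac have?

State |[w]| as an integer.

drop 0:a onto floor
drop 1:a onto {0:a}
drop 2:b onto floor
drop 3:a onto {1:a}
drop 4:c onto {2:b}
ground layer = {0:a, 2:b}
drop-orders for the pieces not yet dropped (sum over which currently-grounded one goes next):
  1 to go: {3} 1  {4} 1
  2 to go: {1,3} 1  {2,4} 1  {3,4} 2
  3 to go: {0,1,3} 1  {1,3,4} 3  {2,3,4} 3
  if 0:a drops first: 6 orders
  if 2:b drops first: 4 orders
heap linearizations: 10

10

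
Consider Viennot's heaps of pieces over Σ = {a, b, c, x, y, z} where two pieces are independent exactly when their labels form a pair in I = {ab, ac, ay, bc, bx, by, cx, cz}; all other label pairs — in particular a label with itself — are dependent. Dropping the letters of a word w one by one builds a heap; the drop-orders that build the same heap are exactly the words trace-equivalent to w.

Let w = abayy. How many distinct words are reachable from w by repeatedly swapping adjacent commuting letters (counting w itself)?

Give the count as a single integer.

30

piece 0:a — minimal
piece 1:b — minimal
piece 2:a rests on {0:a}
piece 3:y — minimal
piece 4:y rests on {3:y}
minimal pieces: {0:a, 1:b, 3:y}
ways to finish when only these pieces remain (= sum over removing one remaining piece with nothing left below it):
  1 left: {1}→1  {2}→1  {4}→1
  2 left: {0,2}→1  {1,2}→2  {1,4}→2  {2,4}→2  {3,4}→1
  3 left: {0,1,2}→3  {0,2,4}→3  {1,2,4}→6  {1,3,4}→3  {2,3,4}→3
  placing 0:a first → 12 extensions
  placing 1:b first → 6 extensions
  placing 3:y first → 12 extensions
total linear extensions = 30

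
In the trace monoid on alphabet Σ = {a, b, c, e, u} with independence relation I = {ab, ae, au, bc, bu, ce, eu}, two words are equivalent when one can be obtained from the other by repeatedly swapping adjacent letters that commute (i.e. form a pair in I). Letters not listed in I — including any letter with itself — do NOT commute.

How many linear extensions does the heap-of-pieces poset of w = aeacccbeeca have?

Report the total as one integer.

330

0(a) covers ∅
1(e) covers ∅
2(a) covers 0:a
3(c) covers 2:a
4(c) covers 3:c
5(c) covers 4:c
6(b) covers 1:e
7(e) covers 6:b
8(e) covers 7:e
9(c) covers 5:c
10(a) covers 9:c
floor of heap: 0:a, 1:e
completions by unplaced set U, small U first (add the entries for U minus each lowest piece of U):
  |U|=1: {8}:1  {10}:1
  |U|=2: {7,8}:1  {8,10}:2  {9,10}:1
  |U|=3: {5,9,10}:1  {6,7,8}:1  {7,8,10}:3  {8,9,10}:3
  |U|=4: {1,6,7,8}:1  {4,5,9,10}:1  {5,8,9,10}:4  {6,7,8,10}:4  {7,8,9,10}:6
  |U|=5: {1,6,7,8,10}:5  {3,4,5,9,10}:1  {4,5,8,9,10}:5  {5,7,8,9,10}:10  {6,7,8,9,10}:10
  |U|=6: {1,6,7,8,9,10}:15  {2,3,4,5,9,10}:1  {3,4,5,8,9,10}:6  {4,5,7,8,9,10}:15  {5,6,7,8,9,10}:20
  |U|=7: {0,2,3,4,5,9,10}:1  {1,5,6,7,8,9,10}:35  {2,3,4,5,8,9,10}:7  {3,4,5,7,8,9,10}:21  {4,5,6,7,8,9,10}:35
  |U|=8: {0,2,3,4,5,8,9,10}:8  {1,4,5,6,7,8,9,10}:70  {2,3,4,5,7,8,9,10}:28  {3,4,5,6,7,8,9,10}:56
  |U|=9: {0,2,3,4,5,7,8,9,10}:36  {1,3,4,5,6,7,8,9,10}:126  {2,3,4,5,6,7,8,9,10}:84
  start at 0(a): 210
  start at 1(e): 120
sum over floor = 330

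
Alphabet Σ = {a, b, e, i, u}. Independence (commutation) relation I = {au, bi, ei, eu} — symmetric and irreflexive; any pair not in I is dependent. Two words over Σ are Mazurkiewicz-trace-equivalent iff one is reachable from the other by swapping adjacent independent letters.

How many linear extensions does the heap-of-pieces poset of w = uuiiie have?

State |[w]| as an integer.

6

piece 0:u — minimal
piece 1:u rests on {0:u}
piece 2:i rests on {1:u}
piece 3:i rests on {2:i}
piece 4:i rests on {3:i}
piece 5:e — minimal
minimal pieces: {0:u, 5:e}
ways to finish when only these pieces remain (= sum over removing one remaining piece with nothing left below it):
  1 left: {4}→1  {5}→1
  2 left: {3,4}→1  {4,5}→2
  3 left: {2,3,4}→1  {3,4,5}→3
  4 left: {1,2,3,4}→1  {2,3,4,5}→4
  placing 0:u first → 5 extensions
  placing 5:e first → 1 extensions
total linear extensions = 6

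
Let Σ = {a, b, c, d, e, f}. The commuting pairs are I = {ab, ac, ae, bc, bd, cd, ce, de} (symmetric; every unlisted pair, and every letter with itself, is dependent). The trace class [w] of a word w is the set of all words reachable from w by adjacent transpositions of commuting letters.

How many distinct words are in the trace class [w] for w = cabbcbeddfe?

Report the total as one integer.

1260

piece 0:c — minimal
piece 1:a — minimal
piece 2:b — minimal
piece 3:b rests on {2:b}
piece 4:c rests on {0:c}
piece 5:b rests on {3:b}
piece 6:e rests on {5:b}
piece 7:d rests on {1:a}
piece 8:d rests on {7:d}
piece 9:f rests on {4:c, 6:e, 8:d}
piece 10:e rests on {9:f}
minimal pieces: {0:c, 1:a, 2:b}
ways to finish when only these pieces remain (= sum over removing one remaining piece with nothing left below it):
  1 left: {10}→1
  2 left: {9,10}→1
  3 left: {4,9,10}→1  {6,9,10}→1  {8,9,10}→1
  4 left: {0,4,9,10}→1  {4,6,9,10}→2  {4,8,9,10}→2  {5,6,9,10}→1  {6,8,9,10}→2  {7,8,9,10}→1
  5 left: {0,4,6,9,10}→3  {0,4,8,9,10}→3  {1,7,8,9,10}→1  {3,5,6,9,10}→1  {4,5,6,9,10}→3  {4,6,8,9,10}→6  {4,7,8,9,10}→3  {5,6,8,9,10}→3  {6,7,8,9,10}→3
  6 left: {0,4,5,6,9,10}→6  {0,4,6,8,9,10}→12  {0,4,7,8,9,10}→6  {1,4,7,8,9,10}→4  {1,6,7,8,9,10}→4  {2,3,5,6,9,10}→1  {3,4,5,6,9,10}→4  {3,5,6,8,9,10}→4  {4,5,6,8,9,10}→12  {4,6,7,8,9,10}→12  {5,6,7,8,9,10}→6
  7 left: {0,1,4,7,8,9,10}→10  {0,3,4,5,6,9,10}→10  {0,4,5,6,8,9,10}→30  {0,4,6,7,8,9,10}→30  {1,4,6,7,8,9,10}→20  {1,5,6,7,8,9,10}→10  {2,3,4,5,6,9,10}→5  {2,3,5,6,8,9,10}→5  {3,4,5,6,8,9,10}→20  {3,5,6,7,8,9,10}→10  {4,5,6,7,8,9,10}→30
  8 left: {0,1,4,6,7,8,9,10}→60  {0,2,3,4,5,6,9,10}→15  {0,3,4,5,6,8,9,10}→60  {0,4,5,6,7,8,9,10}→90  {1,3,5,6,7,8,9,10}→20  {1,4,5,6,7,8,9,10}→60  {2,3,4,5,6,8,9,10}→30  {2,3,5,6,7,8,9,10}→15  {3,4,5,6,7,8,9,10}→60
  9 left: {0,1,4,5,6,7,8,9,10}→210  {0,2,3,4,5,6,8,9,10}→105  {0,3,4,5,6,7,8,9,10}→210  {1,2,3,5,6,7,8,9,10}→35  {1,3,4,5,6,7,8,9,10}→140  {2,3,4,5,6,7,8,9,10}→105
  placing 0:c first → 280 extensions
  placing 1:a first → 420 extensions
  placing 2:b first → 560 extensions
total linear extensions = 1260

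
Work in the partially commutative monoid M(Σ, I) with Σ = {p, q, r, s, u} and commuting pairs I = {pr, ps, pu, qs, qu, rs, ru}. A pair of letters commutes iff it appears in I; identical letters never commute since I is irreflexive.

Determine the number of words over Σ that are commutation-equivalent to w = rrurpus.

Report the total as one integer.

140

#0=r has no predecessor
#1=r depends on [0:r]
#2=u has no predecessor
#3=r depends on [1:r]
#4=p has no predecessor
#5=u depends on [2:u]
#6=s depends on [5:u]
sources: [0:r, 2:u, 4:p]
N(rest) = Σ N(rest − s) over sources s of rest; N(one piece) = 1:
  size 1 → [3]=1  [4]=1  [6]=1
  size 2 → [1,3]=1  [3,4]=2  [3,6]=2  [4,6]=2  [5,6]=1
  size 3 → [0,1,3]=1  [1,3,4]=3  [1,3,6]=3  [2,5,6]=1  [3,4,6]=6  [3,5,6]=3  [4,5,6]=3
  size 4 → [0,1,3,4]=4  [0,1,3,6]=4  [1,3,4,6]=12  [1,3,5,6]=6  [2,3,5,6]=4  [2,4,5,6]=4  [3,4,5,6]=12
  size 5 → [0,1,3,4,6]=20  [0,1,3,5,6]=10  [1,2,3,5,6]=10  [1,3,4,5,6]=30  [2,3,4,5,6]=20
  first=0(r) contributes 60
  first=2(u) contributes 60
  first=4(p) contributes 20
|[w]| = 140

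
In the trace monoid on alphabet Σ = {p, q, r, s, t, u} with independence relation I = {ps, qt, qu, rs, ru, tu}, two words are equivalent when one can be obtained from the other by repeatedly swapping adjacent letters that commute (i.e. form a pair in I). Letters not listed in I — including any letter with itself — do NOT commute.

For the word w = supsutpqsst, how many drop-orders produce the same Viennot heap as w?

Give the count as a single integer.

4

#0=s has no predecessor
#1=u depends on [0:s]
#2=p depends on [1:u]
#3=s depends on [1:u]
#4=u depends on [2:p, 3:s]
#5=t depends on [2:p, 3:s]
#6=p depends on [4:u, 5:t]
#7=q depends on [6:p]
#8=s depends on [7:q]
#9=s depends on [8:s]
#10=t depends on [9:s]
sources: [0:s]
N(rest) = Σ N(rest − s) over sources s of rest; N(one piece) = 1:
  size 1 → [10]=1
  size 2 → [9,10]=1
  size 3 → [8,9,10]=1
  size 4 → [7,8,9,10]=1
  size 5 → [6,7,8,9,10]=1
  size 6 → [4,6,7,8,9,10]=1  [5,6,7,8,9,10]=1
  size 7 → [4,5,6,7,8,9,10]=2
  size 8 → [2,4,5,6,7,8,9,10]=2  [3,4,5,6,7,8,9,10]=2
  size 9 → [2,3,4,5,6,7,8,9,10]=4
  first=0(s) contributes 4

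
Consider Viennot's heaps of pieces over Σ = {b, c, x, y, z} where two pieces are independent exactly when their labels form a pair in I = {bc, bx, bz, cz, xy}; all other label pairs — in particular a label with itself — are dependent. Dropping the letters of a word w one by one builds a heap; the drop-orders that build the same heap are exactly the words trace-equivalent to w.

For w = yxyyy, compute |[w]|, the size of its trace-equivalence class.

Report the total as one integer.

piece 0:y — minimal
piece 1:x — minimal
piece 2:y rests on {0:y}
piece 3:y rests on {2:y}
piece 4:y rests on {3:y}
minimal pieces: {0:y, 1:x}
ways to finish when only these pieces remain (= sum over removing one remaining piece with nothing left below it):
  1 left: {1}→1  {4}→1
  2 left: {1,4}→2  {3,4}→1
  3 left: {1,3,4}→3  {2,3,4}→1
  placing 0:y first → 4 extensions
  placing 1:x first → 1 extensions
total linear extensions = 5

5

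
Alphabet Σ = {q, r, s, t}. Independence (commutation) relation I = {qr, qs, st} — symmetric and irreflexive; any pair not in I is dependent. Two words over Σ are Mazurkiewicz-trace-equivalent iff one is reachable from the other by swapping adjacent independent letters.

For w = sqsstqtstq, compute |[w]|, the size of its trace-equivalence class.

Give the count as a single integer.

#0=s has no predecessor
#1=q has no predecessor
#2=s depends on [0:s]
#3=s depends on [2:s]
#4=t depends on [1:q]
#5=q depends on [4:t]
#6=t depends on [5:q]
#7=s depends on [3:s]
#8=t depends on [6:t]
#9=q depends on [8:t]
sources: [0:s, 1:q]
N(rest) = Σ N(rest − s) over sources s of rest; N(one piece) = 1:
  size 1 → [7]=1  [9]=1
  size 2 → [3,7]=1  [7,9]=2  [8,9]=1
  size 3 → [2,3,7]=1  [3,7,9]=3  [6,8,9]=1  [7,8,9]=3
  size 4 → [0,2,3,7]=1  [2,3,7,9]=4  [3,7,8,9]=6  [5,6,8,9]=1  [6,7,8,9]=4
  size 5 → [0,2,3,7,9]=5  [2,3,7,8,9]=10  [3,6,7,8,9]=10  [4,5,6,8,9]=1  [5,6,7,8,9]=5
  size 6 → [0,2,3,7,8,9]=15  [1,4,5,6,8,9]=1  [2,3,6,7,8,9]=20  [3,5,6,7,8,9]=15  [4,5,6,7,8,9]=6
  size 7 → [0,2,3,6,7,8,9]=35  [1,4,5,6,7,8,9]=7  [2,3,5,6,7,8,9]=35  [3,4,5,6,7,8,9]=21
  size 8 → [0,2,3,5,6,7,8,9]=70  [1,3,4,5,6,7,8,9]=28  [2,3,4,5,6,7,8,9]=56
  first=0(s) contributes 84
  first=1(q) contributes 126
|[w]| = 210

210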